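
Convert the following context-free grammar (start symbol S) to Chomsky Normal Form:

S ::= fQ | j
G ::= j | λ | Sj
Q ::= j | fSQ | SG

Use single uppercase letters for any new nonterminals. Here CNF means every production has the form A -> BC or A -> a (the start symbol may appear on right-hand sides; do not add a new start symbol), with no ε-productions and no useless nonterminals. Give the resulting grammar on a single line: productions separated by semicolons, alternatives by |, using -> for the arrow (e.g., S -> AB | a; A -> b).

S -> j | BQ; A -> j; B -> f; C -> SQ; G -> j | SA; Q -> j | BC | BQ | SG

Nullable: {G}; after ε-elimination: S -> j | fQ; G -> j | Sj; Q -> S | j | SG | fSQ.
After unit-elimination: S -> j | fQ; G -> j | Sj; Q -> j | SG | fQ | fSQ.
TERM: introduce B -> f, A -> j and substitute in every rule of length ≥2.
BIN: Q -> BSQ becomes Q -> BC, C -> SQ.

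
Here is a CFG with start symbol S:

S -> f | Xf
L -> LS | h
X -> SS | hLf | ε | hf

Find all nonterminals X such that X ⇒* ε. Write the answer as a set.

{X}

Directly nullable (have an ε-rule): {X}.
Not nullable: L, S — each has a terminal in every rule's right-hand side or depends on a non-nullable symbol.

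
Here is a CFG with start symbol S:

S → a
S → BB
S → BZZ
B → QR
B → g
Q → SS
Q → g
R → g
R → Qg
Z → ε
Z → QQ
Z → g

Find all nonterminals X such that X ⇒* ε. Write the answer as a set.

{Z}

Directly nullable (have an ε-rule): {Z}.
Not nullable: B, Q, R, S — each has a terminal in every rule's right-hand side or depends on a non-nullable symbol.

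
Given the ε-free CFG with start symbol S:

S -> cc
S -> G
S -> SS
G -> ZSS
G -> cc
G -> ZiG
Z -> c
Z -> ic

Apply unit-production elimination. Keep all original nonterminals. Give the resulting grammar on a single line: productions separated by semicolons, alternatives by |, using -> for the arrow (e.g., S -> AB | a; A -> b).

Unit productions: S->G.
Unit pairs (A ⇒* B via units): (S,G).
S: inherits non-unit rules of {G, S} → SS | ZSS | ZiG | cc.
G: inherits non-unit rules of {G} → ZSS | ZiG | cc.
Z: inherits non-unit rules of {Z} → c | ic.

S -> SS | cc | ZSS | ZiG; G -> cc | ZSS | ZiG; Z -> c | ic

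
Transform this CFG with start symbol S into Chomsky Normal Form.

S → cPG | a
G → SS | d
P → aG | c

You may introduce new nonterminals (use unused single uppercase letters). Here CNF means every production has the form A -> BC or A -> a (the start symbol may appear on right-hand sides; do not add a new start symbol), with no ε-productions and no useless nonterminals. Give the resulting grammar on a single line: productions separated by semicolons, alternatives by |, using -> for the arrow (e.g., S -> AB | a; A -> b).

S -> a | BC; A -> a; B -> c; C -> PG; G -> d | SS; P -> c | AG

No ε-productions.
No unit productions to eliminate.
TERM: introduce A -> a, B -> c and substitute in every rule of length ≥2.
BIN: S -> BPG becomes S -> BC, C -> PG.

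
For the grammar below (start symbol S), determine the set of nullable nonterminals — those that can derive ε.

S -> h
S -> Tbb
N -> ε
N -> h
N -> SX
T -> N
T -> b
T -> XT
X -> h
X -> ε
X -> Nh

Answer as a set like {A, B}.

Directly nullable (have an ε-rule): {N, X}.
T is nullable via T -> N (every symbol on the right is already known nullable).
Not nullable: S — each has a terminal in every rule's right-hand side or depends on a non-nullable symbol.

{N, T, X}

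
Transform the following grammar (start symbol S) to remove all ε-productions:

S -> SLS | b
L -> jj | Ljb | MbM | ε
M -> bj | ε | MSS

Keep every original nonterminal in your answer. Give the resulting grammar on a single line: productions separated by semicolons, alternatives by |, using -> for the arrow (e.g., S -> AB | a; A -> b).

S -> b | SS | SLS; L -> b | Mb | bM | jb | jj | Ljb | MbM; M -> SS | bj | MSS

Nullable set: {L, M}.
S -> SLS: L nullable, giving SLS | SS.
Drop L -> ε.
L -> Ljb: L nullable, giving Ljb | jb.
L -> MbM: M, M nullable, giving Mb | MbM | b | bM.
Drop M -> ε.
M -> MSS: M nullable, giving MSS | SS.
Unchanged (no nullable symbols): S -> b; L -> jj; M -> bj.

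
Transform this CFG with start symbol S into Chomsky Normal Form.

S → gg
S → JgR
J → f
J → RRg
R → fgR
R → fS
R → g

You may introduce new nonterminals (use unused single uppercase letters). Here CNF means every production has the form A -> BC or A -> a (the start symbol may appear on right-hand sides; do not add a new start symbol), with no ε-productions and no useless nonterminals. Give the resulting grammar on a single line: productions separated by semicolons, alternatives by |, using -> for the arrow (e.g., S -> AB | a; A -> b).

No ε-productions.
No unit productions to eliminate.
TERM: introduce B -> f, A -> g and substitute in every rule of length ≥2.
BIN: J -> RRA becomes J -> RC, C -> RA; R -> BAR becomes R -> BD, D -> AR; S -> JAR becomes S -> JE, E -> AR.

S -> AA | JE; A -> g; B -> f; C -> RA; D -> AR; E -> AR; J -> f | RC; R -> g | BD | BS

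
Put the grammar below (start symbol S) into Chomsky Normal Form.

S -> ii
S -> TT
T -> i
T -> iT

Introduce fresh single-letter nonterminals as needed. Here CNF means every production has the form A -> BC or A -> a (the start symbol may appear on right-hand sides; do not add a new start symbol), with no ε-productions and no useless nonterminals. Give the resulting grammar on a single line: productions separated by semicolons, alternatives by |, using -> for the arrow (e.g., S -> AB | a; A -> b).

No ε-productions.
No unit productions to eliminate.
TERM: introduce A -> i and substitute in every rule of length ≥2.

S -> AA | TT; A -> i; T -> i | AT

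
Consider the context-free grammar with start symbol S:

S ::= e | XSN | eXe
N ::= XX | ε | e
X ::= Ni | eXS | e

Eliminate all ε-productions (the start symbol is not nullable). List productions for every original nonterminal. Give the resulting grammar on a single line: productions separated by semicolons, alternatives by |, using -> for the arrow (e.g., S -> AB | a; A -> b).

Nullable set: {N}.
S -> XSN: N nullable, giving XS | XSN.
Drop N -> ε.
X -> Ni: N nullable, giving Ni | i.
Unchanged (no nullable symbols): S -> e; S -> eXe; N -> XX; N -> e; X -> e; X -> eXS.

S -> e | XS | XSN | eXe; N -> e | XX; X -> e | i | Ni | eXS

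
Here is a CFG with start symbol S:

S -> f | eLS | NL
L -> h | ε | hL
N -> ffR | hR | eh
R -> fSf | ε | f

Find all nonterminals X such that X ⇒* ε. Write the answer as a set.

{L, R}

Directly nullable (have an ε-rule): {L, R}.
Not nullable: N, S — each has a terminal in every rule's right-hand side or depends on a non-nullable symbol.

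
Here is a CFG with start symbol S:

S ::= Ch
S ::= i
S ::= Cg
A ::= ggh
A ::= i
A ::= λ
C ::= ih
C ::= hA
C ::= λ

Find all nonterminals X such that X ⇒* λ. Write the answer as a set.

{A, C}

Directly nullable (have an ε-rule): {A, C}.
Not nullable: S — each has a terminal in every rule's right-hand side or depends on a non-nullable symbol.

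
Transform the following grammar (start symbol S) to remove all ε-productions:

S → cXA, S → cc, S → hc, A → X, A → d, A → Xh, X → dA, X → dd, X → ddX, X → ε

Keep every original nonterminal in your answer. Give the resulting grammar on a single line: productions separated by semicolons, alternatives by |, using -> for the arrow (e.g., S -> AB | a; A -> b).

Nullable set: {A, X}.
S -> cXA: X, A nullable, giving c | cA | cX | cXA.
A -> X: X nullable, giving X.
A -> Xh: X nullable, giving Xh | h.
Drop X -> ε.
X -> dA: A nullable, giving d | dA.
X -> ddX: X nullable, giving dd | ddX.
Unchanged (no nullable symbols): S -> cc; S -> hc; A -> d; X -> dd.

S -> c | cA | cX | cc | hc | cXA; A -> X | d | h | Xh; X -> d | dA | dd | ddX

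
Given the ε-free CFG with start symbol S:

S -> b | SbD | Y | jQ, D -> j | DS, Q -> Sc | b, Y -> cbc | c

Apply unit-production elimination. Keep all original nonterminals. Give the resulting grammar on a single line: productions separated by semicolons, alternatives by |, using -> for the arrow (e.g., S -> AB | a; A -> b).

S -> b | c | jQ | SbD | cbc; D -> j | DS; Q -> b | Sc; Y -> c | cbc

Unit productions: S->Y.
Unit pairs (A ⇒* B via units): (S,Y).
S: inherits non-unit rules of {S, Y} → SbD | b | c | cbc | jQ.
D: inherits non-unit rules of {D} → DS | j.
Q: inherits non-unit rules of {Q} → Sc | b.
Y: inherits non-unit rules of {Y} → c | cbc.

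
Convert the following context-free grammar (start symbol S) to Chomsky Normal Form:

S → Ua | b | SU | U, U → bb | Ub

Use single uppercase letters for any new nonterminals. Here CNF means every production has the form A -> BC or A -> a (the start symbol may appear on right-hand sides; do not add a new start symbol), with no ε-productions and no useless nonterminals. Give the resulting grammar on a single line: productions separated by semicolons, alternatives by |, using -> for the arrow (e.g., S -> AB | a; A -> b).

S -> b | BB | SU | UA | UB; A -> a; B -> b; U -> BB | UB

No ε-productions.
After unit-elimination: S -> b | SU | Ua | Ub | bb; U -> Ub | bb.
TERM: introduce A -> a, B -> b and substitute in every rule of length ≥2.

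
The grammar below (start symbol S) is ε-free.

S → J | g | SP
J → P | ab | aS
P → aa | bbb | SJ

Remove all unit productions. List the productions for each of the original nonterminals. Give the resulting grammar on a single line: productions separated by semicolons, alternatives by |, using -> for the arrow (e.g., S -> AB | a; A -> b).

Unit productions: J->P, S->J.
Unit pairs (A ⇒* B via units): (J,P), (S,J), (S,P).
S: inherits non-unit rules of {J, P, S} → SJ | SP | aS | aa | ab | bbb | g.
J: inherits non-unit rules of {J, P} → SJ | aS | aa | ab | bbb.
P: inherits non-unit rules of {P} → SJ | aa | bbb.

S -> g | SJ | SP | aS | aa | ab | bbb; J -> SJ | aS | aa | ab | bbb; P -> SJ | aa | bbb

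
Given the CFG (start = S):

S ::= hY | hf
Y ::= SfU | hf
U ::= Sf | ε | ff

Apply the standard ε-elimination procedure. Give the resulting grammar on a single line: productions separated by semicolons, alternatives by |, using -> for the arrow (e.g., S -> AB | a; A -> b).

Nullable set: {U}.
Drop U -> ε.
Y -> SfU: U nullable, giving Sf | SfU.
Unchanged (no nullable symbols): S -> hY; S -> hf; U -> Sf; U -> ff; Y -> hf.

S -> hY | hf; U -> Sf | ff; Y -> Sf | hf | SfU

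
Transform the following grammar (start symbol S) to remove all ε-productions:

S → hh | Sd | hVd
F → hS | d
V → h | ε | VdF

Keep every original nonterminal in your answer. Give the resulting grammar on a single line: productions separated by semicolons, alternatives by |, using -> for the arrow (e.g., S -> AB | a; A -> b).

S -> Sd | hd | hh | hVd; F -> d | hS; V -> h | dF | VdF

Nullable set: {V}.
S -> hVd: V nullable, giving hVd | hd.
Drop V -> ε.
V -> VdF: V nullable, giving VdF | dF.
Unchanged (no nullable symbols): S -> Sd; S -> hh; F -> d; F -> hS; V -> h.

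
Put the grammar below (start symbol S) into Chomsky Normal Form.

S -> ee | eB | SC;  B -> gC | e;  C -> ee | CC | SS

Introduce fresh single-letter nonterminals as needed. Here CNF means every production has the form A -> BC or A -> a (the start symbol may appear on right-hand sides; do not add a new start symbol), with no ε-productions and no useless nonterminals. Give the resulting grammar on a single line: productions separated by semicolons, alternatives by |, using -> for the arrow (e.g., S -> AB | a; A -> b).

No ε-productions.
No unit productions to eliminate.
TERM: introduce D -> e, A -> g and substitute in every rule of length ≥2.

S -> DB | DD | SC; A -> g; B -> e | AC; C -> CC | DD | SS; D -> e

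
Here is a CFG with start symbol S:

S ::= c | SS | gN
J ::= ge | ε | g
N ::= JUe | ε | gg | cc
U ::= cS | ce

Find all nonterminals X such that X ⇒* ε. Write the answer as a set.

Directly nullable (have an ε-rule): {J, N}.
Not nullable: S, U — each has a terminal in every rule's right-hand side or depends on a non-nullable symbol.

{J, N}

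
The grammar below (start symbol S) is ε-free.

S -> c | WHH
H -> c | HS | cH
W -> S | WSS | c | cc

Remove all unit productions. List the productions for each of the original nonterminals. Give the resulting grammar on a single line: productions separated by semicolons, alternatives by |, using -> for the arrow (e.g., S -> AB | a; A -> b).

Unit productions: W->S.
Unit pairs (A ⇒* B via units): (W,S).
S: inherits non-unit rules of {S} → WHH | c.
H: inherits non-unit rules of {H} → HS | c | cH.
W: inherits non-unit rules of {S, W} → WHH | WSS | c | cc.

S -> c | WHH; H -> c | HS | cH; W -> c | cc | WHH | WSS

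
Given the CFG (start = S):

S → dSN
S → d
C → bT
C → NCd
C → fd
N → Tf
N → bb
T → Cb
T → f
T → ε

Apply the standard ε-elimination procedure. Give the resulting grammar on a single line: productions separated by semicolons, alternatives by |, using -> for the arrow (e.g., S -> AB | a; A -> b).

S -> d | dSN; C -> b | bT | fd | NCd; N -> f | Tf | bb; T -> f | Cb

Nullable set: {T}.
C -> bT: T nullable, giving b | bT.
N -> Tf: T nullable, giving Tf | f.
Drop T -> ε.
Unchanged (no nullable symbols): S -> d; S -> dSN; C -> NCd; C -> fd; N -> bb; T -> Cb; T -> f.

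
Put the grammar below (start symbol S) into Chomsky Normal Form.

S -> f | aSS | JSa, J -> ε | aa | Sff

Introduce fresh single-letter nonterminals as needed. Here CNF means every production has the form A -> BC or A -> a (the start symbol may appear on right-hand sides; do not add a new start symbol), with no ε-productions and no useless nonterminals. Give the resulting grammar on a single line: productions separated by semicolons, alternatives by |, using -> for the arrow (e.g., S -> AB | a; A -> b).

Nullable: {J}; after ε-elimination: S -> f | Sa | JSa | aSS; J -> aa | Sff.
No unit productions to eliminate.
TERM: introduce B -> a, A -> f and substitute in every rule of length ≥2.
BIN: J -> SAA becomes J -> SC, C -> AA; S -> BSS becomes S -> BD, D -> SS; S -> JSB becomes S -> JE, E -> SB.

S -> f | BD | JE | SB; A -> f; B -> a; C -> AA; D -> SS; E -> SB; J -> BB | SC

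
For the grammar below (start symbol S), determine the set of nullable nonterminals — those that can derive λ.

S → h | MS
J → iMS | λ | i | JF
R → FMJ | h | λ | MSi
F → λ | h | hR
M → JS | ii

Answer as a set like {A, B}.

Directly nullable (have an ε-rule): {F, J, R}.
Not nullable: M, S — each has a terminal in every rule's right-hand side or depends on a non-nullable symbol.

{F, J, R}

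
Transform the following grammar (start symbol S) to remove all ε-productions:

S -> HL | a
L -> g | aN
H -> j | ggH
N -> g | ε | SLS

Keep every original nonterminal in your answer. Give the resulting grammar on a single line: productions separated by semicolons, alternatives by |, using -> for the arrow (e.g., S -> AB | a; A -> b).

S -> a | HL; H -> j | ggH; L -> a | g | aN; N -> g | SLS

Nullable set: {N}.
L -> aN: N nullable, giving a | aN.
Drop N -> ε.
Unchanged (no nullable symbols): S -> HL; S -> a; H -> ggH; H -> j; L -> g; N -> SLS; N -> g.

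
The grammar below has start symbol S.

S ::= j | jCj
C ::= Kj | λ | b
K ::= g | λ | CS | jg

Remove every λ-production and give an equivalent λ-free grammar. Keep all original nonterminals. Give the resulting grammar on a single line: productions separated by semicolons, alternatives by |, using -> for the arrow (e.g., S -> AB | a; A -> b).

Nullable set: {C, K}.
S -> jCj: C nullable, giving jCj | jj.
Drop C -> λ.
C -> Kj: K nullable, giving Kj | j.
Drop K -> λ.
K -> CS: C nullable, giving CS | S.
Unchanged (no nullable symbols): S -> j; C -> b; K -> g; K -> jg.

S -> j | jj | jCj; C -> b | j | Kj; K -> S | g | CS | jg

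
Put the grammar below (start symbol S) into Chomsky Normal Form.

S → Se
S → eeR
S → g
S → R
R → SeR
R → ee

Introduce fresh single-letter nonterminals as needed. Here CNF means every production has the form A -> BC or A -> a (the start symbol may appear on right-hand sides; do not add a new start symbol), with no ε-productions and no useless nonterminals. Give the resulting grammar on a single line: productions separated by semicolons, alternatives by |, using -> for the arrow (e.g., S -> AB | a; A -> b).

No ε-productions.
After unit-elimination: S -> g | Se | ee | SeR | eeR; R -> ee | SeR.
TERM: introduce A -> e and substitute in every rule of length ≥2.
BIN: R -> SAR becomes R -> SB, B -> AR; S -> AAR becomes S -> AC, C -> AR; S -> SAR becomes S -> SD, D -> AR.

S -> g | AA | AC | SA | SD; A -> e; B -> AR; C -> AR; D -> AR; R -> AA | SB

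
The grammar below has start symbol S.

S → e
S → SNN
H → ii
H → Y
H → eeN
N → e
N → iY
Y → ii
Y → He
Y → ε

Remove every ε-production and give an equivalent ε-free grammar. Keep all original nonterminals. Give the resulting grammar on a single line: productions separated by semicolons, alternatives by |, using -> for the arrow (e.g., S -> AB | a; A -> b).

S -> e | SNN; H -> Y | ii | eeN; N -> e | i | iY; Y -> e | He | ii

Nullable set: {H, Y}.
H -> Y: Y nullable, giving Y.
N -> iY: Y nullable, giving i | iY.
Drop Y -> ε.
Y -> He: H nullable, giving He | e.
Unchanged (no nullable symbols): S -> SNN; S -> e; H -> eeN; H -> ii; N -> e; Y -> ii.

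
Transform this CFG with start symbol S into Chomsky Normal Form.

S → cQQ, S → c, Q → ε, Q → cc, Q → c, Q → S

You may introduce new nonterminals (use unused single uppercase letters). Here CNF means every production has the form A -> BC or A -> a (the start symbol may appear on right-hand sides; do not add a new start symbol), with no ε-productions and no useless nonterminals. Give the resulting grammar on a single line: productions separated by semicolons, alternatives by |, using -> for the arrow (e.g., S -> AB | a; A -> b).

Nullable: {Q}; after ε-elimination: S -> c | cQ | cQQ; Q -> S | c | cc.
After unit-elimination: S -> c | cQ | cQQ; Q -> c | cQ | cc | cQQ.
TERM: introduce A -> c and substitute in every rule of length ≥2.
BIN: Q -> AQQ becomes Q -> AB, B -> QQ; S -> AQQ becomes S -> AC, C -> QQ.

S -> c | AC | AQ; A -> c; B -> QQ; C -> QQ; Q -> c | AA | AB | AQ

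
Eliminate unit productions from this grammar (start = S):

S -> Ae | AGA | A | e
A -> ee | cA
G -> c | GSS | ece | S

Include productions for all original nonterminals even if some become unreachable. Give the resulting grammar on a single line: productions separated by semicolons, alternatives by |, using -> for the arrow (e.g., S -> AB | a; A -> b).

S -> e | Ae | cA | ee | AGA; A -> cA | ee; G -> c | e | Ae | cA | ee | AGA | GSS | ece

Unit productions: G->S, S->A.
Unit pairs (A ⇒* B via units): (G,A), (G,S), (S,A).
S: inherits non-unit rules of {A, S} → AGA | Ae | cA | e | ee.
A: inherits non-unit rules of {A} → cA | ee.
G: inherits non-unit rules of {A, G, S} → AGA | Ae | GSS | c | cA | e | ece | ee.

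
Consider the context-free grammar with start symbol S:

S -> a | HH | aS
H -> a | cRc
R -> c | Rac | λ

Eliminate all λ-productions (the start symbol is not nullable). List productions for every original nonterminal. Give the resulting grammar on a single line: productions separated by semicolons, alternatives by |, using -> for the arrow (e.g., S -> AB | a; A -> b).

Nullable set: {R}.
H -> cRc: R nullable, giving cRc | cc.
Drop R -> λ.
R -> Rac: R nullable, giving Rac | ac.
Unchanged (no nullable symbols): S -> HH; S -> a; S -> aS; H -> a; R -> c.

S -> a | HH | aS; H -> a | cc | cRc; R -> c | ac | Rac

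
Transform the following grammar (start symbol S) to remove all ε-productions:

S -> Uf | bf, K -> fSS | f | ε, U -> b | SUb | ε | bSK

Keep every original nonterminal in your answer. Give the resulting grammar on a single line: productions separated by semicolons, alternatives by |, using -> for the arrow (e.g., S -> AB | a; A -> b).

S -> f | Uf | bf; K -> f | fSS; U -> b | Sb | bS | SUb | bSK

Nullable set: {K, U}.
S -> Uf: U nullable, giving Uf | f.
Drop K -> ε.
Drop U -> ε.
U -> SUb: U nullable, giving SUb | Sb.
U -> bSK: K nullable, giving bS | bSK.
Unchanged (no nullable symbols): S -> bf; K -> f; K -> fSS; U -> b.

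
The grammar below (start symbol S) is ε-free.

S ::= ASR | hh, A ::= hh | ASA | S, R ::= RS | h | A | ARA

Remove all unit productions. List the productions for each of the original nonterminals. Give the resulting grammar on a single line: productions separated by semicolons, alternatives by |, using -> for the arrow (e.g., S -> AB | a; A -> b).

S -> hh | ASR; A -> hh | ASA | ASR; R -> h | RS | hh | ARA | ASA | ASR

Unit productions: A->S, R->A.
Unit pairs (A ⇒* B via units): (A,S), (R,A), (R,S).
S: inherits non-unit rules of {S} → ASR | hh.
A: inherits non-unit rules of {A, S} → ASA | ASR | hh.
R: inherits non-unit rules of {A, R, S} → ARA | ASA | ASR | RS | h | hh.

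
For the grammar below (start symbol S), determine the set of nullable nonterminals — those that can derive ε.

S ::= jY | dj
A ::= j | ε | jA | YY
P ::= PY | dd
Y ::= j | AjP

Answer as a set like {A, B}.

{A}

Directly nullable (have an ε-rule): {A}.
Not nullable: P, S, Y — each has a terminal in every rule's right-hand side or depends on a non-nullable symbol.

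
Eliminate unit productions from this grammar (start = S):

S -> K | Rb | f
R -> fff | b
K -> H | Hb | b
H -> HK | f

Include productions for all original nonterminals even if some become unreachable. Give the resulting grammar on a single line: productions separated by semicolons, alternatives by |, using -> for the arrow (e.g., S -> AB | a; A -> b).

Unit productions: K->H, S->K.
Unit pairs (A ⇒* B via units): (K,H), (S,H), (S,K).
S: inherits non-unit rules of {H, K, S} → HK | Hb | Rb | b | f.
H: inherits non-unit rules of {H} → HK | f.
K: inherits non-unit rules of {H, K} → HK | Hb | b | f.
R: inherits non-unit rules of {R} → b | fff.

S -> b | f | HK | Hb | Rb; H -> f | HK; K -> b | f | HK | Hb; R -> b | fff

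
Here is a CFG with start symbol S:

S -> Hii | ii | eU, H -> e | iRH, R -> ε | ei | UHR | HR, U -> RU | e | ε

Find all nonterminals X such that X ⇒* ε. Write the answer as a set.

Directly nullable (have an ε-rule): {R, U}.
Not nullable: H, S — each has a terminal in every rule's right-hand side or depends on a non-nullable symbol.

{R, U}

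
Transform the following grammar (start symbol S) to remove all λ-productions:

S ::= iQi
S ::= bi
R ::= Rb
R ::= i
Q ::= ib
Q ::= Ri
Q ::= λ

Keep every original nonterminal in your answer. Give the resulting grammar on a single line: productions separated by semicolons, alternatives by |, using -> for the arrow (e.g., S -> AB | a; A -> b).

Nullable set: {Q}.
S -> iQi: Q nullable, giving iQi | ii.
Drop Q -> λ.
Unchanged (no nullable symbols): S -> bi; Q -> Ri; Q -> ib; R -> Rb; R -> i.

S -> bi | ii | iQi; Q -> Ri | ib; R -> i | Rb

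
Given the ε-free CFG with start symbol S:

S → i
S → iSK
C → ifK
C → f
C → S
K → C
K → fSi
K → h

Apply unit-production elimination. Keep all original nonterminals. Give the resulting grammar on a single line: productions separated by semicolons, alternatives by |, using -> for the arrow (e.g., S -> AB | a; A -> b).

S -> i | iSK; C -> f | i | iSK | ifK; K -> f | h | i | fSi | iSK | ifK

Unit productions: C->S, K->C.
Unit pairs (A ⇒* B via units): (C,S), (K,C), (K,S).
S: inherits non-unit rules of {S} → i | iSK.
C: inherits non-unit rules of {C, S} → f | i | iSK | ifK.
K: inherits non-unit rules of {C, K, S} → f | fSi | h | i | iSK | ifK.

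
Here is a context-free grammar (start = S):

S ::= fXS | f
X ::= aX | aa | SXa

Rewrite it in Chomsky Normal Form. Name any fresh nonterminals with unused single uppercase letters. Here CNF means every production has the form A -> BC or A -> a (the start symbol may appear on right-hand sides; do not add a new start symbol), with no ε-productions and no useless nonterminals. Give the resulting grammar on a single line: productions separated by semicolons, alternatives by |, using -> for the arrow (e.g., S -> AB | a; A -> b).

S -> f | AC; A -> f; B -> a; C -> XS; D -> XB; X -> BB | BX | SD

No ε-productions.
No unit productions to eliminate.
TERM: introduce B -> a, A -> f and substitute in every rule of length ≥2.
BIN: S -> AXS becomes S -> AC, C -> XS; X -> SXB becomes X -> SD, D -> XB.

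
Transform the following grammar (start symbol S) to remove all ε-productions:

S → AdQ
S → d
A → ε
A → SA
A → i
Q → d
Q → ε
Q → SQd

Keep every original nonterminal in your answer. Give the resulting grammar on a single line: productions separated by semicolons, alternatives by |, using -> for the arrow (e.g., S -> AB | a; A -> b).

Nullable set: {A, Q}.
S -> AdQ: A, Q nullable, giving Ad | AdQ | d | dQ.
Drop A -> ε.
A -> SA: A nullable, giving S | SA.
Drop Q -> ε.
Q -> SQd: Q nullable, giving SQd | Sd.
Unchanged (no nullable symbols): S -> d; A -> i; Q -> d.

S -> d | Ad | dQ | AdQ; A -> S | i | SA; Q -> d | Sd | SQd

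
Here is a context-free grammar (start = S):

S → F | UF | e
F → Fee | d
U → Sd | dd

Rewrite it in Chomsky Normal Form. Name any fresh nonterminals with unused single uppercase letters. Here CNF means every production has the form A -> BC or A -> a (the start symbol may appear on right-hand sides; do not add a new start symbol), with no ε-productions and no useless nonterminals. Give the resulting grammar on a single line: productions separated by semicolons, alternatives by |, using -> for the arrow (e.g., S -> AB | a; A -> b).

No ε-productions.
After unit-elimination: S -> d | e | UF | Fee; F -> d | Fee; U -> Sd | dd.
TERM: introduce B -> d, A -> e and substitute in every rule of length ≥2.
BIN: F -> FAA becomes F -> FC, C -> AA; S -> FAA becomes S -> FD, D -> AA.

S -> d | e | FD | UF; A -> e; B -> d; C -> AA; D -> AA; F -> d | FC; U -> BB | SB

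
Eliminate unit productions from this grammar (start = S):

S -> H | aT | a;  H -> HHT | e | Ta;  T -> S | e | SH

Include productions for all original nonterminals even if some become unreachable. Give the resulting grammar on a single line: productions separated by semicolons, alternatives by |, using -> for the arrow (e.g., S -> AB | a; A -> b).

S -> a | e | Ta | aT | HHT; H -> e | Ta | HHT; T -> a | e | SH | Ta | aT | HHT

Unit productions: S->H, T->S.
Unit pairs (A ⇒* B via units): (S,H), (T,H), (T,S).
S: inherits non-unit rules of {H, S} → HHT | Ta | a | aT | e.
H: inherits non-unit rules of {H} → HHT | Ta | e.
T: inherits non-unit rules of {H, S, T} → HHT | SH | Ta | a | aT | e.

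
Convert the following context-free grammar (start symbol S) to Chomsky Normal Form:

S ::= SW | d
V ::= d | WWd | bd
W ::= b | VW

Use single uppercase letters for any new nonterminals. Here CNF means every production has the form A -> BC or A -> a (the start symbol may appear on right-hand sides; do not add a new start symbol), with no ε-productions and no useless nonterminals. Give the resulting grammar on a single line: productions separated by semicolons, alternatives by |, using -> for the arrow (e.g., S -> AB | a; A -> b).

S -> d | SW; A -> d; B -> b; C -> WA; V -> d | BA | WC; W -> b | VW

No ε-productions.
No unit productions to eliminate.
TERM: introduce B -> b, A -> d and substitute in every rule of length ≥2.
BIN: V -> WWA becomes V -> WC, C -> WA.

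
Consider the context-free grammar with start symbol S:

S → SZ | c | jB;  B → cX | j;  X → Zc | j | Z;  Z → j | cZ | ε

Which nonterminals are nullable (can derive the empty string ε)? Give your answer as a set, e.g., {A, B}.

{X, Z}

Directly nullable (have an ε-rule): {Z}.
X is nullable via X -> Z (every symbol on the right is already known nullable).
Not nullable: B, S — each has a terminal in every rule's right-hand side or depends on a non-nullable symbol.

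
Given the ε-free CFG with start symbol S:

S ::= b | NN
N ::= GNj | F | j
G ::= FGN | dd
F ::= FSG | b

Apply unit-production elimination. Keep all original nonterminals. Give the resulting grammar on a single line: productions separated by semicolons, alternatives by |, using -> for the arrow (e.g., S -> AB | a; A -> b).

Unit productions: N->F.
Unit pairs (A ⇒* B via units): (N,F).
S: inherits non-unit rules of {S} → NN | b.
F: inherits non-unit rules of {F} → FSG | b.
G: inherits non-unit rules of {G} → FGN | dd.
N: inherits non-unit rules of {F, N} → FSG | GNj | b | j.

S -> b | NN; F -> b | FSG; G -> dd | FGN; N -> b | j | FSG | GNj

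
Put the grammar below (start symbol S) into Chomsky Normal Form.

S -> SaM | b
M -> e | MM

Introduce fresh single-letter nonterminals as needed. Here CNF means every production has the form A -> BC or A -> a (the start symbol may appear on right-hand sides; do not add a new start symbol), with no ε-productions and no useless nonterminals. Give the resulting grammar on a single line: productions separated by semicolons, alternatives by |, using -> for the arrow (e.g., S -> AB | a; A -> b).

No ε-productions.
No unit productions to eliminate.
TERM: introduce A -> a and substitute in every rule of length ≥2.
BIN: S -> SAM becomes S -> SB, B -> AM.

S -> b | SB; A -> a; B -> AM; M -> e | MM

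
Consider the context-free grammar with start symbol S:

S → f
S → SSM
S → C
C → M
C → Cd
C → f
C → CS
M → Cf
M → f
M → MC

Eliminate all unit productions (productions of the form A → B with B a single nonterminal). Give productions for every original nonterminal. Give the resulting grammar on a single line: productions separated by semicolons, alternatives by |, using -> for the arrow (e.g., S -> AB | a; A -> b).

Unit productions: C->M, S->C.
Unit pairs (A ⇒* B via units): (C,M), (S,C), (S,M).
S: inherits non-unit rules of {C, M, S} → CS | Cd | Cf | MC | SSM | f.
C: inherits non-unit rules of {C, M} → CS | Cd | Cf | MC | f.
M: inherits non-unit rules of {M} → Cf | MC | f.

S -> f | CS | Cd | Cf | MC | SSM; C -> f | CS | Cd | Cf | MC; M -> f | Cf | MC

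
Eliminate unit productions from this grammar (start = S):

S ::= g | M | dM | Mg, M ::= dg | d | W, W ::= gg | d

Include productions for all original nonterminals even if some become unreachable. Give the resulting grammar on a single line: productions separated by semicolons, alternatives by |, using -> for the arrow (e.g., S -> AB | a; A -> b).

S -> d | g | Mg | dM | dg | gg; M -> d | dg | gg; W -> d | gg

Unit productions: M->W, S->M.
Unit pairs (A ⇒* B via units): (M,W), (S,M), (S,W).
S: inherits non-unit rules of {M, S, W} → Mg | d | dM | dg | g | gg.
M: inherits non-unit rules of {M, W} → d | dg | gg.
W: inherits non-unit rules of {W} → d | gg.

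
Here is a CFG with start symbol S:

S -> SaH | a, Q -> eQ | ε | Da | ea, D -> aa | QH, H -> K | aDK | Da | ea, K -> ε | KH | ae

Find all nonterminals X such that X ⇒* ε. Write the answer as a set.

{D, H, K, Q}

Directly nullable (have an ε-rule): {K, Q}.
H is nullable via H -> K (every symbol on the right is already known nullable).
D is nullable via D -> QH (every symbol on the right is already known nullable).
Not nullable: S — each has a terminal in every rule's right-hand side or depends on a non-nullable symbol.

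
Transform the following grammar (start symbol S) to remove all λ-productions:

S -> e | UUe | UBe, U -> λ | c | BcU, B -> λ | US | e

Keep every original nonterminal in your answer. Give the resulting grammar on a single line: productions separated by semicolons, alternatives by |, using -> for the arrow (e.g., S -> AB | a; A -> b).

S -> e | Be | Ue | UBe | UUe; B -> S | e | US; U -> c | Bc | cU | BcU

Nullable set: {B, U}.
S -> UBe: U, B nullable, giving Be | UBe | Ue | e.
S -> UUe: U, U nullable, giving UUe | Ue | e.
Drop B -> λ.
B -> US: U nullable, giving S | US.
Drop U -> λ.
U -> BcU: B, U nullable, giving Bc | BcU | c | cU.
Unchanged (no nullable symbols): S -> e; B -> e; U -> c.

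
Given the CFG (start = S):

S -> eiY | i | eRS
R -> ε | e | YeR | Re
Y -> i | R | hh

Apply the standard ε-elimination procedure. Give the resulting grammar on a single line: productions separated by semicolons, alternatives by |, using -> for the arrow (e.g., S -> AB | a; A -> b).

Nullable set: {R, Y}.
S -> eRS: R nullable, giving eRS | eS.
S -> eiY: Y nullable, giving ei | eiY.
Drop R -> ε.
R -> Re: R nullable, giving Re | e.
R -> YeR: Y, R nullable, giving Ye | YeR | e | eR.
Y -> R: R nullable, giving R.
Unchanged (no nullable symbols): S -> i; R -> e; Y -> hh; Y -> i.

S -> i | eS | ei | eRS | eiY; R -> e | Re | Ye | eR | YeR; Y -> R | i | hh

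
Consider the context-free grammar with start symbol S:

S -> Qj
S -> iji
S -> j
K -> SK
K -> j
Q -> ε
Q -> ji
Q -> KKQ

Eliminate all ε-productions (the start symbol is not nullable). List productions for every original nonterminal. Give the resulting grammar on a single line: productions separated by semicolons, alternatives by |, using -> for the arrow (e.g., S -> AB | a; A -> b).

S -> j | Qj | iji; K -> j | SK; Q -> KK | ji | KKQ

Nullable set: {Q}.
S -> Qj: Q nullable, giving Qj | j.
Drop Q -> ε.
Q -> KKQ: Q nullable, giving KK | KKQ.
Unchanged (no nullable symbols): S -> iji; S -> j; K -> SK; K -> j; Q -> ji.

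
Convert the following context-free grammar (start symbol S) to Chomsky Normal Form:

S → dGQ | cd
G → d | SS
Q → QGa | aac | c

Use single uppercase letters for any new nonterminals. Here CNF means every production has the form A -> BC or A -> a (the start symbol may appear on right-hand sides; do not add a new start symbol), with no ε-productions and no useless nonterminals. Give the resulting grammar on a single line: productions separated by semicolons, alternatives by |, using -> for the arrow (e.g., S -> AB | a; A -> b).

S -> BC | CF; A -> a; B -> c; C -> d; D -> AB; E -> GA; F -> GQ; G -> d | SS; Q -> c | AD | QE

No ε-productions.
No unit productions to eliminate.
TERM: introduce A -> a, B -> c, C -> d and substitute in every rule of length ≥2.
BIN: Q -> AAB becomes Q -> AD, D -> AB; Q -> QGA becomes Q -> QE, E -> GA; S -> CGQ becomes S -> CF, F -> GQ.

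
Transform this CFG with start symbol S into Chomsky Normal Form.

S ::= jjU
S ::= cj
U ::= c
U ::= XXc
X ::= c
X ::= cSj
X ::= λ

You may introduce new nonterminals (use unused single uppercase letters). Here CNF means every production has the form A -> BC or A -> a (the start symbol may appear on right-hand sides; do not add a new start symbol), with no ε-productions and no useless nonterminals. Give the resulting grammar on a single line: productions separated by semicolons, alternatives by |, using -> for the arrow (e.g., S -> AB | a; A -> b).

Nullable: {X}; after ε-elimination: S -> cj | jjU; U -> c | Xc | XXc; X -> c | cSj.
No unit productions to eliminate.
TERM: introduce A -> c, B -> j and substitute in every rule of length ≥2.
BIN: S -> BBU becomes S -> BC, C -> BU; U -> XXA becomes U -> XD, D -> XA; X -> ASB becomes X -> AE, E -> SB.

S -> AB | BC; A -> c; B -> j; C -> BU; D -> XA; E -> SB; U -> c | XA | XD; X -> c | AE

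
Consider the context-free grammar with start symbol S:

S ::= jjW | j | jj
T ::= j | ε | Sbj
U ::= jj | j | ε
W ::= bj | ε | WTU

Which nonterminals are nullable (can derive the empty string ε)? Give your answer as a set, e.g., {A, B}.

{T, U, W}

Directly nullable (have an ε-rule): {T, U, W}.
Not nullable: S — each has a terminal in every rule's right-hand side or depends on a non-nullable symbol.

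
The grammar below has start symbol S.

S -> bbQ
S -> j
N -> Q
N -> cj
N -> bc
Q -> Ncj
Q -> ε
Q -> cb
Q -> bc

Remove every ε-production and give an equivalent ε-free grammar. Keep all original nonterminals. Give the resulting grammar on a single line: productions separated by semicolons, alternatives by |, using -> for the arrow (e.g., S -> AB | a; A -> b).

S -> j | bb | bbQ; N -> Q | bc | cj; Q -> bc | cb | cj | Ncj

Nullable set: {N, Q}.
S -> bbQ: Q nullable, giving bb | bbQ.
N -> Q: Q nullable, giving Q.
Drop Q -> ε.
Q -> Ncj: N nullable, giving Ncj | cj.
Unchanged (no nullable symbols): S -> j; N -> bc; N -> cj; Q -> bc; Q -> cb.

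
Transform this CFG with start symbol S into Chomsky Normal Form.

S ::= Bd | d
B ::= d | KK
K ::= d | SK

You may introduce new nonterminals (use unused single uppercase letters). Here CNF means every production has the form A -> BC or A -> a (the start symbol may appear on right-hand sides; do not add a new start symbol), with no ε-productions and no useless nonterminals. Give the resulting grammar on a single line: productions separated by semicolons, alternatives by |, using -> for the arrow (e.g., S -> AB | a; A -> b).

S -> d | BA; A -> d; B -> d | KK; K -> d | SK

No ε-productions.
No unit productions to eliminate.
TERM: introduce A -> d and substitute in every rule of length ≥2.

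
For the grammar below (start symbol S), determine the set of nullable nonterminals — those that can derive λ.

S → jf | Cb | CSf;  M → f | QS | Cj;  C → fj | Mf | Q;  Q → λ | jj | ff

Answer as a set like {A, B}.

Directly nullable (have an ε-rule): {Q}.
C is nullable via C -> Q (every symbol on the right is already known nullable).
Not nullable: M, S — each has a terminal in every rule's right-hand side or depends on a non-nullable symbol.

{C, Q}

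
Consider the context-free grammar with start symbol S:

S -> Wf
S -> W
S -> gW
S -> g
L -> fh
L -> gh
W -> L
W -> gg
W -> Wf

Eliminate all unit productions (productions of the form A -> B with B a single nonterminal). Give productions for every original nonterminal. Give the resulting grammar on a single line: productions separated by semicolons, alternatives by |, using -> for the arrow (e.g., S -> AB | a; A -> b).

Unit productions: S->W, W->L.
Unit pairs (A ⇒* B via units): (S,L), (S,W), (W,L).
S: inherits non-unit rules of {L, S, W} → Wf | fh | g | gW | gg | gh.
L: inherits non-unit rules of {L} → fh | gh.
W: inherits non-unit rules of {L, W} → Wf | fh | gg | gh.

S -> g | Wf | fh | gW | gg | gh; L -> fh | gh; W -> Wf | fh | gg | gh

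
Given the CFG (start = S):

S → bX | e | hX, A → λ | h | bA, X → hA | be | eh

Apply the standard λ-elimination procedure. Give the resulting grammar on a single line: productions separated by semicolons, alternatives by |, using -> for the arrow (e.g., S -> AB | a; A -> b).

S -> e | bX | hX; A -> b | h | bA; X -> h | be | eh | hA

Nullable set: {A}.
Drop A -> λ.
A -> bA: A nullable, giving b | bA.
X -> hA: A nullable, giving h | hA.
Unchanged (no nullable symbols): S -> bX; S -> e; S -> hX; A -> h; X -> be; X -> eh.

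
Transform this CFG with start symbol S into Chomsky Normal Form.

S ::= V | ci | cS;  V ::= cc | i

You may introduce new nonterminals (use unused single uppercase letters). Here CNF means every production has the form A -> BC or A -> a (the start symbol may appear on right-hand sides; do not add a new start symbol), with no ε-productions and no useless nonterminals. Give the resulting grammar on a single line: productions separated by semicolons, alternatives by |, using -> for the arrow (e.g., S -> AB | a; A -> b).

No ε-productions.
After unit-elimination: S -> i | cS | cc | ci; V -> i | cc.
TERM: introduce A -> c, B -> i and substitute in every rule of length ≥2.
Drop unreachable/unproductive: V.

S -> i | AA | AB | AS; A -> c; B -> i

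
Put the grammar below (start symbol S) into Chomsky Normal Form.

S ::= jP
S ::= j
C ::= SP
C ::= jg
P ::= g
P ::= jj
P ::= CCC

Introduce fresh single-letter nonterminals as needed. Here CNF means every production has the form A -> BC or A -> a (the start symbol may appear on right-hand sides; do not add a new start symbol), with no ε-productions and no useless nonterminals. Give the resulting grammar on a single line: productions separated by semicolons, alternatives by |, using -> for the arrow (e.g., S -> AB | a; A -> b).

No ε-productions.
No unit productions to eliminate.
TERM: introduce B -> g, A -> j and substitute in every rule of length ≥2.
BIN: P -> CCC becomes P -> CD, D -> CC.

S -> j | AP; A -> j; B -> g; C -> AB | SP; D -> CC; P -> g | AA | CD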